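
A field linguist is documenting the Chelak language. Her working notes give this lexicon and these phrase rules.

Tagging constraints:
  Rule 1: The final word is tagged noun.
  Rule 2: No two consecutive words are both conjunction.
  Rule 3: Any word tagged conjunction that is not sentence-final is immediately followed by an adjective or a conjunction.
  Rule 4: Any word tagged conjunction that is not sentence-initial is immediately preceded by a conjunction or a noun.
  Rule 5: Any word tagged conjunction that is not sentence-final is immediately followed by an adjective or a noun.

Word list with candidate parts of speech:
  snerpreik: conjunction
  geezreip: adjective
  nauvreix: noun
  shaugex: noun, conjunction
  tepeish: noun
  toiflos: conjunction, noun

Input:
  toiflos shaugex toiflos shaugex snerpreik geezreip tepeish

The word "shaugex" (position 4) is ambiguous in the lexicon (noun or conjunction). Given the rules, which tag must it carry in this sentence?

noun

Candidates per position — 1:toiflos {conjunction,noun}; 2:shaugex {noun,conjunction}; 3:toiflos {conjunction,noun}; 4:shaugex {noun,conjunction}; 5:snerpreik {conjunction}; 6:geezreip {adjective}; 7:tepeish {noun}.
At position 4, choosing conjunction makes rule 2 impossible to satisfy; hence noun.
At position 1, choosing conjunction makes rule 3 impossible to satisfy; hence noun.
At position 2, choosing conjunction makes rule 3 impossible to satisfy; hence noun.
At position 3, choosing conjunction makes rule 3 impossible to satisfy; hence noun.
The only consistent sequence is: noun noun noun noun conjunction adjective noun.
Verifying each rule — rule 1 satisfied; rule 2 satisfied; rule 3 satisfied; rule 4 satisfied; rule 5 satisfied.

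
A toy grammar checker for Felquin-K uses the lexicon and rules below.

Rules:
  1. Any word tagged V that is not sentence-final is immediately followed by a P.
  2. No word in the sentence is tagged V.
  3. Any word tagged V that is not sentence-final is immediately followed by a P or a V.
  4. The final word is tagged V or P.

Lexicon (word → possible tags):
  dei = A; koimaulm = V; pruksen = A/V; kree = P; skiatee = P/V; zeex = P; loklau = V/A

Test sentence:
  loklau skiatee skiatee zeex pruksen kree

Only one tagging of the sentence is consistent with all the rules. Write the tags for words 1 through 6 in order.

Candidates per position — 1:loklau {V,A}; 2:skiatee {P,V}; 3:skiatee {P,V}; 4:zeex {P}; 5:pruksen {A,V}; 6:kree {P}.
If word 1 were V, no tagging could satisfy rule 2; so word 1 is A.
If word 2 were V, no tagging could satisfy rule 2; so word 2 is P.
If word 3 were V, no tagging could satisfy rule 2; so word 3 is P.
If word 5 were V, no tagging could satisfy rule 2; so word 5 is A.
So the tagging must be: A P P P A P.
Rule-by-rule: rule 1 satisfied; rule 2 satisfied; rule 3 satisfied; rule 4 satisfied.

A P P P A P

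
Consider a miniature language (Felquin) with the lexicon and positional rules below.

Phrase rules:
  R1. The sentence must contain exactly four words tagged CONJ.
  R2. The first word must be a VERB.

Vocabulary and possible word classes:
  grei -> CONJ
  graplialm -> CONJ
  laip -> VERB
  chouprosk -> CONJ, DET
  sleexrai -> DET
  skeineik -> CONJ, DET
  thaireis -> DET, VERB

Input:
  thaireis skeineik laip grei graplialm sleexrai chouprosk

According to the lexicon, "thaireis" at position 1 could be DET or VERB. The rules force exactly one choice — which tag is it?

VERB

Candidates per position — 1:thaireis {DET,VERB}; 2:skeineik {CONJ,DET}; 3:laip {VERB}; 4:grei {CONJ}; 5:graplialm {CONJ}; 6:sleexrai {DET}; 7:chouprosk {CONJ,DET}.
Position 1: DET is ruled out by rule 2; that leaves VERB.
Position 2: DET is ruled out by rule 1; that leaves CONJ.
Position 7: DET is ruled out by rule 1; that leaves CONJ.
So the tagging must be: VERB CONJ VERB CONJ CONJ DET CONJ.
Rule-by-rule: rule 1 ✓; rule 2 ✓.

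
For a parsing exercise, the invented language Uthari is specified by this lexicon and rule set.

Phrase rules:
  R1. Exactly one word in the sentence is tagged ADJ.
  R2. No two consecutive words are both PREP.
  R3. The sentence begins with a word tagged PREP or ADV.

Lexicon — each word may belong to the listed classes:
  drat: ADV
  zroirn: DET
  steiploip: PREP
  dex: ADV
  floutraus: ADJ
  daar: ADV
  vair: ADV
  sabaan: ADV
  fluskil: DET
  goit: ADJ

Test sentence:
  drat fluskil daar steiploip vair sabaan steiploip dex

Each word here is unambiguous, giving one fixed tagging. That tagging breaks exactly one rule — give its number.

Fixed tagging: ADV DET ADV PREP ADV ADV PREP ADV.
Checking each rule: R1 violated, R2 holds, R3 holds.
Only rule 1 fails.

1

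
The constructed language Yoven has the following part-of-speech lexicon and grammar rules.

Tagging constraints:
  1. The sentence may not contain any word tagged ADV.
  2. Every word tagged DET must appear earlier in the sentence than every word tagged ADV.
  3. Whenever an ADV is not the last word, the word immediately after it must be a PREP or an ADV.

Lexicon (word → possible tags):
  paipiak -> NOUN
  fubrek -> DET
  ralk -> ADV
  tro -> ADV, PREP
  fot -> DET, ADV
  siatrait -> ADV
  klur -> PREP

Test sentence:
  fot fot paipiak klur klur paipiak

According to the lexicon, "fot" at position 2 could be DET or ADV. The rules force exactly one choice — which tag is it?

Candidates per position — 1:fot {DET,ADV}; 2:fot {DET,ADV}; 3:paipiak {NOUN}; 4:klur {PREP}; 5:klur {PREP}; 6:paipiak {NOUN}.
Word 1 cannot be ADV — rule 1 would then fail for every completion. It is DET.
Word 2 cannot be ADV — rule 1 would then fail for every completion. It is DET.
The unique satisfying tagging is: DET DET NOUN PREP PREP NOUN.
Checking: rule 1 satisfied; rule 2 satisfied; rule 3 satisfied.

DET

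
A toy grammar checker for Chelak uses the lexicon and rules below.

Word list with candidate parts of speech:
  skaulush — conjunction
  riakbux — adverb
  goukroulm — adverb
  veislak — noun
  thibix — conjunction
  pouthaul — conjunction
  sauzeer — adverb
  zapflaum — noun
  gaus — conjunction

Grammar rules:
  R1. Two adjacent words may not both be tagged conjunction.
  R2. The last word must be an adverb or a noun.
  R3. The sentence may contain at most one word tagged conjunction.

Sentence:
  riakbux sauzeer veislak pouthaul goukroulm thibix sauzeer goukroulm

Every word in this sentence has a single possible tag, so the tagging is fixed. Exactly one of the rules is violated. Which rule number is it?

Fixed tagging: adverb adverb noun conjunction adverb conjunction adverb adverb.
Rule check: R1 pass, R2 pass, R3 fail.
Only rule 3 fails.

3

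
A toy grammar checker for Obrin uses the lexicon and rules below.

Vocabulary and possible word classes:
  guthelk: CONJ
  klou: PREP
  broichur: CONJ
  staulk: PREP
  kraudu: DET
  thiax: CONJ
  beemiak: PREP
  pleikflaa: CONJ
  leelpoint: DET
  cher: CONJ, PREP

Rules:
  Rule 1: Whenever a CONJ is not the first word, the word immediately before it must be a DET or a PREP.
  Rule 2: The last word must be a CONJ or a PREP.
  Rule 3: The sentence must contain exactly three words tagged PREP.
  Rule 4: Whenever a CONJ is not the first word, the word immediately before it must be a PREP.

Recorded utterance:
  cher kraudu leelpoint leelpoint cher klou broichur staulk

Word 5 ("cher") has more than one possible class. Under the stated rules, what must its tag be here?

Candidates per position — 1:cher {CONJ,PREP}; 2:kraudu {DET}; 3:leelpoint {DET}; 4:leelpoint {DET}; 5:cher {CONJ,PREP}; 6:klou {PREP}; 7:broichur {CONJ}; 8:staulk {PREP}.
Word 5 cannot be CONJ — rule 4 would then fail for every completion. It is PREP.
Word 1 cannot be PREP — rule 3 would then fail for every completion. It is CONJ.
That leaves exactly one tagging: CONJ DET DET DET PREP PREP CONJ PREP.
Checking: rule 1 holds; rule 2 holds; rule 3 holds; rule 4 holds.

PREP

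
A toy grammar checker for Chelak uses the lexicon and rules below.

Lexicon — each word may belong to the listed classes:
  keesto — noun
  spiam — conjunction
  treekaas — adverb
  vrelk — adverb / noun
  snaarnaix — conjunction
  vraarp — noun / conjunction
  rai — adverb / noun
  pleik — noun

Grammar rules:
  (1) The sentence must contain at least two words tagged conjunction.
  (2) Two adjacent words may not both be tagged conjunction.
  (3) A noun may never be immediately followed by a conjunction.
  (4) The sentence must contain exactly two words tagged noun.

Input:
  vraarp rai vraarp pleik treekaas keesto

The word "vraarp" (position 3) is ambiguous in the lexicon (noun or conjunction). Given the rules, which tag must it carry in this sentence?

conjunction

Candidates per position — 1:vraarp {noun,conjunction}; 2:rai {adverb,noun}; 3:vraarp {noun,conjunction}; 4:pleik {noun}; 5:treekaas {adverb}; 6:keesto {noun}.
At position 1, choosing noun makes rule 1 impossible to satisfy; hence conjunction.
At position 2, choosing noun makes rule 4 impossible to satisfy; hence adverb.
At position 3, choosing noun makes rule 1 impossible to satisfy; hence conjunction.
The only consistent sequence is: conjunction adverb conjunction noun adverb noun.
Verifying each rule — rule 1 satisfied; rule 2 satisfied; rule 3 satisfied; rule 4 satisfied.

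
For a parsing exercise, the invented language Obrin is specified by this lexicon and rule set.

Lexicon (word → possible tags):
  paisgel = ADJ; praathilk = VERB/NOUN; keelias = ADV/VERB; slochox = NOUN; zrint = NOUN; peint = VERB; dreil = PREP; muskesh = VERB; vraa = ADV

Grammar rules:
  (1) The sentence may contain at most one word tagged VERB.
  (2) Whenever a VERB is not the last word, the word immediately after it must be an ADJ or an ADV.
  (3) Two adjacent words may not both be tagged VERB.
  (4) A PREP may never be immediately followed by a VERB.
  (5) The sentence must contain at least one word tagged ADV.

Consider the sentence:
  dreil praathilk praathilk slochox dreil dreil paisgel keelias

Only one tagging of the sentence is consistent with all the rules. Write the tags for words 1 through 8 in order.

Candidates per position — 1:dreil {PREP}; 2:praathilk {VERB,NOUN}; 3:praathilk {VERB,NOUN}; 4:slochox {NOUN}; 5:dreil {PREP}; 6:dreil {PREP}; 7:paisgel {ADJ}; 8:keelias {ADV,VERB}.
Word 2 cannot be VERB — rule 2 would then fail for every completion. It is NOUN.
Word 3 cannot be VERB — rule 2 would then fail for every completion. It is NOUN.
Word 8 cannot be VERB — rule 5 would then fail for every completion. It is ADV.
So the tagging must be: PREP NOUN NOUN NOUN PREP PREP ADJ ADV.
Check: rule 1 ok; rule 2 ok; rule 3 ok; rule 4 ok; rule 5 ok.

PREP NOUN NOUN NOUN PREP PREP ADJ ADV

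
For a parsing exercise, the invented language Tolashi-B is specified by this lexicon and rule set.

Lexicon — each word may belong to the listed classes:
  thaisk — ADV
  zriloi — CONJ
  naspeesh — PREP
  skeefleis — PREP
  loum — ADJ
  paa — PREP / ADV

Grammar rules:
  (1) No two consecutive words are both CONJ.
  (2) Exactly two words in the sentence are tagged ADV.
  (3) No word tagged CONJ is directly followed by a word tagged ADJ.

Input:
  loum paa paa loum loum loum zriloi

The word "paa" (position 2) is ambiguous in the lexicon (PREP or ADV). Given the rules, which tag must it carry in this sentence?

Candidates per position — 1:loum {ADJ}; 2:paa {PREP,ADV}; 3:paa {PREP,ADV}; 4:loum {ADJ}; 5:loum {ADJ}; 6:loum {ADJ}; 7:zriloi {CONJ}.
At position 2, choosing PREP makes rule 2 impossible to satisfy; hence ADV.
At position 3, choosing PREP makes rule 2 impossible to satisfy; hence ADV.
So the tagging must be: ADJ ADV ADV ADJ ADJ ADJ CONJ.
Verifying each rule — rule 1 ok; rule 2 ok; rule 3 ok.

ADV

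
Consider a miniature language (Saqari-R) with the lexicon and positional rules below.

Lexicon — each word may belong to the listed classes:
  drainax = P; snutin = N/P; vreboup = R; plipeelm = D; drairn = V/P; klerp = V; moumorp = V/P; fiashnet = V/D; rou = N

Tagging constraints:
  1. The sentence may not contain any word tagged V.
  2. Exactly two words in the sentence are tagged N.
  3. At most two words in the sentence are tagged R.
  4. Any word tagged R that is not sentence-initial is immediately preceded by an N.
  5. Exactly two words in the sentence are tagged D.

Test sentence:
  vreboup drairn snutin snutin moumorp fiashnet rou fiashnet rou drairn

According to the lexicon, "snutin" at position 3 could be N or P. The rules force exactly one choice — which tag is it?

Candidates per position — 1:vreboup {R}; 2:drairn {V,P}; 3:snutin {N,P}; 4:snutin {N,P}; 5:moumorp {V,P}; 6:fiashnet {V,D}; 7:rou {N}; 8:fiashnet {V,D}; 9:rou {N}; 10:drairn {V,P}.
If word 2 were V, no tagging could satisfy rule 1; so word 2 is P.
If word 3 were N, no tagging could satisfy rule 2; so word 3 is P.
If word 4 were N, no tagging could satisfy rule 2; so word 4 is P.
If word 5 were V, no tagging could satisfy rule 1; so word 5 is P.
If word 6 were V, no tagging could satisfy rule 1; so word 6 is D.
If word 8 were V, no tagging could satisfy rule 1; so word 8 is D.
If word 10 were V, no tagging could satisfy rule 1; so word 10 is P.
So the tagging must be: R P P P P D N D N P.
Rule-by-rule: rule 1 satisfied; rule 2 satisfied; rule 3 satisfied; rule 4 satisfied; rule 5 satisfied.

P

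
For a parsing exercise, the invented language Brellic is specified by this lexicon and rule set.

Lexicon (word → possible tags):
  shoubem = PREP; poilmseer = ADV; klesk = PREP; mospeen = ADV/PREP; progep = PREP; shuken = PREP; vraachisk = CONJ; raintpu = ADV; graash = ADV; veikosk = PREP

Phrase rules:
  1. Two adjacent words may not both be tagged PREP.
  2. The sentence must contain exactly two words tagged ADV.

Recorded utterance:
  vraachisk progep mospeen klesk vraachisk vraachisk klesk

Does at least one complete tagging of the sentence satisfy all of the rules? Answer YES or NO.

NO

Candidates per position — 1:vraachisk {CONJ}; 2:progep {PREP}; 3:mospeen {ADV,PREP}; 4:klesk {PREP}; 5:vraachisk {CONJ}; 6:vraachisk {CONJ}; 7:klesk {PREP}.
Rule 2 cannot be satisfied by any choice of tags from the lexicon.
So there is no consistent tagging.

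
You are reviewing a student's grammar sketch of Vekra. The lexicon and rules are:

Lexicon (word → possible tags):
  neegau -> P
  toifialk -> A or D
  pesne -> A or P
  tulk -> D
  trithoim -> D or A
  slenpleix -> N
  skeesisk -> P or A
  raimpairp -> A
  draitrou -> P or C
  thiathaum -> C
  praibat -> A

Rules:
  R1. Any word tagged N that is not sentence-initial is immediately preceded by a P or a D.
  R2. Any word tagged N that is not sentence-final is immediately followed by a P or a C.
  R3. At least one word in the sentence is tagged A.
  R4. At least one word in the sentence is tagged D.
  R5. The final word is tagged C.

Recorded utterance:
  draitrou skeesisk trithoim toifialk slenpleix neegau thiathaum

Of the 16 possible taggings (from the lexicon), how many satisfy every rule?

6

Candidates per position — 1:draitrou {P,C}; 2:skeesisk {P,A}; 3:trithoim {D,A}; 4:toifialk {A,D}; 5:slenpleix {N}; 6:neegau {P}; 7:thiathaum {C}.
There are 16 candidate sequences in total.
Checking each against the rules leaves 6 sequences.
Count = 6.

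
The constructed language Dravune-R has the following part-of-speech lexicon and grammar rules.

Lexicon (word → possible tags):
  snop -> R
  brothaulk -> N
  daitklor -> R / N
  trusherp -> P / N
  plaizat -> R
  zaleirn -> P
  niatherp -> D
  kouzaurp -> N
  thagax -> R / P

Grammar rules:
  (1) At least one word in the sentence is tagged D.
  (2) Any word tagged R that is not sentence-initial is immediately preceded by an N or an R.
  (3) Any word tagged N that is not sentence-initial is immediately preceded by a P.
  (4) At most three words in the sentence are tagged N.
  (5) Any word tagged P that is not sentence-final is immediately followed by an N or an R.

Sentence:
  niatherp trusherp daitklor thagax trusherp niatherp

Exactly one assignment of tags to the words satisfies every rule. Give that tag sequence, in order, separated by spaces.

D P N P N D

Candidates per position — 1:niatherp {D}; 2:trusherp {P,N}; 3:daitklor {R,N}; 4:thagax {R,P}; 5:trusherp {P,N}; 6:niatherp {D}.
Word 2 cannot be N — rule 3 would then fail for every completion. It is P.
Word 3 cannot be R — rule 2 would then fail for every completion. It is N.
Word 5 cannot be P — rule 5 would then fail for every completion. It is N.
Word 4 cannot be R — rule 3 would then fail for every completion. It is P.
The only consistent sequence is: D P N P N D.
Check: rule 1 holds; rule 2 holds; rule 3 holds; rule 4 holds; rule 5 holds.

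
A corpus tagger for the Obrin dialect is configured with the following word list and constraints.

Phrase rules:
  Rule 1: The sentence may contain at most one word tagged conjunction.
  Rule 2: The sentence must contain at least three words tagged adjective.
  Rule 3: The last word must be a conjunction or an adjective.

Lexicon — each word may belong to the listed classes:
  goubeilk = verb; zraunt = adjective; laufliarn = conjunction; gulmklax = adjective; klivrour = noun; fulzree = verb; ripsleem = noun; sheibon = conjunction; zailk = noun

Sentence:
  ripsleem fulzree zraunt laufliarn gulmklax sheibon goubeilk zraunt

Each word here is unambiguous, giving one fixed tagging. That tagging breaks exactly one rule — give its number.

Fixed tagging: noun verb adjective conjunction adjective conjunction verb adjective.
Rule check: R1 ✗, R2 ✓, R3 ✓.
Only rule 1 fails.

1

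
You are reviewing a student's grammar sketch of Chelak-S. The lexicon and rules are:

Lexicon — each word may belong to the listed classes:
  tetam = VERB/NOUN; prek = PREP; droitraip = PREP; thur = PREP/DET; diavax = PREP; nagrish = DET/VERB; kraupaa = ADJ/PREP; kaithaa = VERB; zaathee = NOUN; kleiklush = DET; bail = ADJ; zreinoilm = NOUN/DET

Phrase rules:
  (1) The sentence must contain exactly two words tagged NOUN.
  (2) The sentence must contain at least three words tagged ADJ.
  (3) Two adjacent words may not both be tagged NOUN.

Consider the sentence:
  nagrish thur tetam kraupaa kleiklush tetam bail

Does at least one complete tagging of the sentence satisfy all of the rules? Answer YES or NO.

Candidates per position — 1:nagrish {DET,VERB}; 2:thur {PREP,DET}; 3:tetam {VERB,NOUN}; 4:kraupaa {ADJ,PREP}; 5:kleiklush {DET}; 6:tetam {VERB,NOUN}; 7:bail {ADJ}.
Rule 2 cannot be satisfied by any choice of tags from the lexicon.
So there is no consistent tagging.

NO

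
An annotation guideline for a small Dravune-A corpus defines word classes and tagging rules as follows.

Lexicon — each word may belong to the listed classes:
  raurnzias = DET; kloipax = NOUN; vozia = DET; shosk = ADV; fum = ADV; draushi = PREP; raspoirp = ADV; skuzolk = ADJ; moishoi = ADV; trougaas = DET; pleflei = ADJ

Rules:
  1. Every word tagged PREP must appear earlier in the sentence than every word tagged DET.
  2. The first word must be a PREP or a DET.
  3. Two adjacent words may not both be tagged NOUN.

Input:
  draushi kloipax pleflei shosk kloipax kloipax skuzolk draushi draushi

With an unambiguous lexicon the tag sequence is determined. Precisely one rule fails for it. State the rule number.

3

Fixed tagging: PREP NOUN ADJ ADV NOUN NOUN ADJ PREP PREP.
Checking each rule: R1 pass, R2 pass, R3 fail.
Only rule 3 fails.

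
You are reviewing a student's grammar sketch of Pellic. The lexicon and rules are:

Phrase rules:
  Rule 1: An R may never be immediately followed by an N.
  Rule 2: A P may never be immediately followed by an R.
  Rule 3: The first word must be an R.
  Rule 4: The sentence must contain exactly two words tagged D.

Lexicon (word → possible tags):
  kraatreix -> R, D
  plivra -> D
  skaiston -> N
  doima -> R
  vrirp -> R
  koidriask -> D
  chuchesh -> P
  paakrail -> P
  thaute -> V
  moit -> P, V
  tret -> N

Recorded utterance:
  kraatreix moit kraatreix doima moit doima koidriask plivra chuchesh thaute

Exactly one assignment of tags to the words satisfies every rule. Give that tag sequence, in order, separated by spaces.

Candidates per position — 1:kraatreix {R,D}; 2:moit {P,V}; 3:kraatreix {R,D}; 4:doima {R}; 5:moit {P,V}; 6:doima {R}; 7:koidriask {D}; 8:plivra {D}; 9:chuchesh {P}; 10:thaute {V}.
Position 1: tagging it D would leave rule 3 unsatisfiable, so it must be R.
Position 3: tagging it D would leave rule 4 unsatisfiable, so it must be R.
Position 5: tagging it P would leave rule 2 unsatisfiable, so it must be V.
Position 2: tagging it P would leave rule 2 unsatisfiable, so it must be V.
The unique satisfying tagging is: R V R R V R D D P V.
Verifying each rule — rule 1 ok; rule 2 ok; rule 3 ok; rule 4 ok.

R V R R V R D D P V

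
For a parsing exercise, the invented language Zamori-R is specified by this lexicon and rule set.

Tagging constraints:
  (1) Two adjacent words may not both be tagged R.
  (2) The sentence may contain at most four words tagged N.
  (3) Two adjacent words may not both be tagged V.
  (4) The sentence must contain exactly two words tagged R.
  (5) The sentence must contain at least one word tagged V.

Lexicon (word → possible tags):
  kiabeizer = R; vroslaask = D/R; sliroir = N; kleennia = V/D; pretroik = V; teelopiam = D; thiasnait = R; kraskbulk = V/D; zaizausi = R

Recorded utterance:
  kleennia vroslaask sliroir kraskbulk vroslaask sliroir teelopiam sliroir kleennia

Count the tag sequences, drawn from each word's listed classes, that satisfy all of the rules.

7

Candidates per position — 1:kleennia {V,D}; 2:vroslaask {D,R}; 3:sliroir {N}; 4:kraskbulk {V,D}; 5:vroslaask {D,R}; 6:sliroir {N}; 7:teelopiam {D}; 8:sliroir {N}; 9:kleennia {V,D}.
There are 32 candidate sequences in total.
Checking each against the rules leaves 7 sequences.
Count = 7.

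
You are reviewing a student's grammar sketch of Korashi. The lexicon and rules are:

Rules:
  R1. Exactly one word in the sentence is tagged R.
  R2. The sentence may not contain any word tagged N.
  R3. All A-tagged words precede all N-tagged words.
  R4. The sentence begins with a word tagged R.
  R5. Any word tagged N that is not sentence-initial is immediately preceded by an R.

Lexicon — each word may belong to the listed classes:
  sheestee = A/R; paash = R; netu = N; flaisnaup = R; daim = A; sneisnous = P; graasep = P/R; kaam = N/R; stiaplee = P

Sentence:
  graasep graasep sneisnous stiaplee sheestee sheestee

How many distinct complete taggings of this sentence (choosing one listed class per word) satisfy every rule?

Candidates per position — 1:graasep {P,R}; 2:graasep {P,R}; 3:sneisnous {P}; 4:stiaplee {P}; 5:sheestee {A,R}; 6:sheestee {A,R}.
There are 16 candidate sequences in total.
The sequences that satisfy every rule: R P P P A A.
Count = 1.

1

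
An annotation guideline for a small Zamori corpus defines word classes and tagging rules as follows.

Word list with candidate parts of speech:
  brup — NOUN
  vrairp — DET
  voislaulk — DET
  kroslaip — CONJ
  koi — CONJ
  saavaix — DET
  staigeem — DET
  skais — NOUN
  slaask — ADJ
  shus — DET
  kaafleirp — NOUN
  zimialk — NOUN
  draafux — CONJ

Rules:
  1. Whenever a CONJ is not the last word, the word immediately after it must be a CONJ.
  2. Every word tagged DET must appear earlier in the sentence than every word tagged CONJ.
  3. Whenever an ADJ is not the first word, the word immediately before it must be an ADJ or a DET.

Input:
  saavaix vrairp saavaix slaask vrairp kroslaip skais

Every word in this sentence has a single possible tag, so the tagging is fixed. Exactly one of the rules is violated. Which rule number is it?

1

Fixed tagging: DET DET DET ADJ DET CONJ NOUN.
Rule check: R1 violated, R2 holds, R3 holds.
Only rule 1 fails.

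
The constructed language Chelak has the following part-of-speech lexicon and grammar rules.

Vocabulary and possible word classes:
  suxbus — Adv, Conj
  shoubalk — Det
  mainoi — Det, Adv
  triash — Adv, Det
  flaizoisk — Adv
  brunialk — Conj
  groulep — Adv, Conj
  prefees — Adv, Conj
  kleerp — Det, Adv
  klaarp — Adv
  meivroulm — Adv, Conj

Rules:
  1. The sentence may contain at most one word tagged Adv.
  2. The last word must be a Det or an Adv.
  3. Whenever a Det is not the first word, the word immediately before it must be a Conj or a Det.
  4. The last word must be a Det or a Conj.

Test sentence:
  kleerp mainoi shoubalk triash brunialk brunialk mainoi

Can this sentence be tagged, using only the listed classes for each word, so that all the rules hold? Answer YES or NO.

Candidates per position — 1:kleerp {Det,Adv}; 2:mainoi {Det,Adv}; 3:shoubalk {Det}; 4:triash {Adv,Det}; 5:brunialk {Conj}; 6:brunialk {Conj}; 7:mainoi {Det,Adv}.
One satisfying assignment: Det Det Det Det Conj Conj Det.
Rule-by-rule: rule 1 ✓; rule 2 ✓; rule 3 ✓; rule 4 ✓.

YES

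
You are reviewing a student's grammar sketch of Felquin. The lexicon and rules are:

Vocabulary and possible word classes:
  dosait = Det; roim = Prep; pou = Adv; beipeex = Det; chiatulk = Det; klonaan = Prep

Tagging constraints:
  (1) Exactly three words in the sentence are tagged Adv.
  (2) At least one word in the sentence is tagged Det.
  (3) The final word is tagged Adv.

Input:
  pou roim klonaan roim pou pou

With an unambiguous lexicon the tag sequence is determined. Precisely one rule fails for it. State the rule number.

2

Fixed tagging: Adv Prep Prep Prep Adv Adv.
Rule check: R1 pass, R2 fail, R3 pass.
Only rule 2 fails.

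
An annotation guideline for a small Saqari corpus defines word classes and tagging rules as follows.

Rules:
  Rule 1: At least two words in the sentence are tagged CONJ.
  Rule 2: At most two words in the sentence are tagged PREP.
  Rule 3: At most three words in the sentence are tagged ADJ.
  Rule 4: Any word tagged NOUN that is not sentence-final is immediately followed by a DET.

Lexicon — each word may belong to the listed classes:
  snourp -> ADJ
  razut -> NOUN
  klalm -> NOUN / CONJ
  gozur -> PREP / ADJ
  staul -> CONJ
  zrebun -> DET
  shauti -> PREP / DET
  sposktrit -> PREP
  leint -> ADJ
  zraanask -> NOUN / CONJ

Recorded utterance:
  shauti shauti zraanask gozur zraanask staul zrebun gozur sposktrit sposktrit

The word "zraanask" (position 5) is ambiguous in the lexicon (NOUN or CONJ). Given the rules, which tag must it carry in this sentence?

CONJ

Candidates per position — 1:shauti {PREP,DET}; 2:shauti {PREP,DET}; 3:zraanask {NOUN,CONJ}; 4:gozur {PREP,ADJ}; 5:zraanask {NOUN,CONJ}; 6:staul {CONJ}; 7:zrebun {DET}; 8:gozur {PREP,ADJ}; 9:sposktrit {PREP}; 10:sposktrit {PREP}.
Word 1 cannot be PREP — rule 2 would then fail for every completion. It is DET.
Word 2 cannot be PREP — rule 2 would then fail for every completion. It is DET.
Word 3 cannot be NOUN — rule 4 would then fail for every completion. It is CONJ.
Word 4 cannot be PREP — rule 2 would then fail for every completion. It is ADJ.
Word 5 cannot be NOUN — rule 4 would then fail for every completion. It is CONJ.
Word 8 cannot be PREP — rule 2 would then fail for every completion. It is ADJ.
That leaves exactly one tagging: DET DET CONJ ADJ CONJ CONJ DET ADJ PREP PREP.
Rule-by-rule: rule 1 satisfied; rule 2 satisfied; rule 3 satisfied; rule 4 satisfied.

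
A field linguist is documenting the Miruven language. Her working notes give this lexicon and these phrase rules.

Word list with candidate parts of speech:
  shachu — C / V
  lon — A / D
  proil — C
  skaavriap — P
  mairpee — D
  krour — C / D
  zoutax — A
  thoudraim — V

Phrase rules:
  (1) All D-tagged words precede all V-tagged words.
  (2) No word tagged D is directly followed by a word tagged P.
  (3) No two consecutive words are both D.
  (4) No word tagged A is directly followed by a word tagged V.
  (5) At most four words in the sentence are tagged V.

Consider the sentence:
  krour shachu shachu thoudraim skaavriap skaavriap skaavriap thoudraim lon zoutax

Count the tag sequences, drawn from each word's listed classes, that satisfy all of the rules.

8

Candidates per position — 1:krour {C,D}; 2:shachu {C,V}; 3:shachu {C,V}; 4:thoudraim {V}; 5:skaavriap {P}; 6:skaavriap {P}; 7:skaavriap {P}; 8:thoudraim {V}; 9:lon {A,D}; 10:zoutax {A}.
There are 16 candidate sequences in total.
Checking each against the rules leaves 8 sequences.
Count = 8.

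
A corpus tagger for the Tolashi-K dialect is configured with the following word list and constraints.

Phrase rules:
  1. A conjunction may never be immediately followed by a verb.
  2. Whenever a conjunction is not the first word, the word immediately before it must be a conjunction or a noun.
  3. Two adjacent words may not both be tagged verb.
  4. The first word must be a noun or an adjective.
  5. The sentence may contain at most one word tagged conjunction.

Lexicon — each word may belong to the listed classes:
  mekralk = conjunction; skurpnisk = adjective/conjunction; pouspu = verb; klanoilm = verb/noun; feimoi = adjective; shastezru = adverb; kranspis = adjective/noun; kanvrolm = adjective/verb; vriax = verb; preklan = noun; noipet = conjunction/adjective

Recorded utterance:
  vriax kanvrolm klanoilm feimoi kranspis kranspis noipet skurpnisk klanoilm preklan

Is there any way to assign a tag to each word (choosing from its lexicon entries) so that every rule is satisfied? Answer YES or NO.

NO

Candidates per position — 1:vriax {verb}; 2:kanvrolm {adjective,verb}; 3:klanoilm {verb,noun}; 4:feimoi {adjective}; 5:kranspis {adjective,noun}; 6:kranspis {adjective,noun}; 7:noipet {conjunction,adjective}; 8:skurpnisk {adjective,conjunction}; 9:klanoilm {verb,noun}; 10:preklan {noun}.
Rule 4 cannot be satisfied by any choice of tags from the lexicon.
So there is no consistent tagging.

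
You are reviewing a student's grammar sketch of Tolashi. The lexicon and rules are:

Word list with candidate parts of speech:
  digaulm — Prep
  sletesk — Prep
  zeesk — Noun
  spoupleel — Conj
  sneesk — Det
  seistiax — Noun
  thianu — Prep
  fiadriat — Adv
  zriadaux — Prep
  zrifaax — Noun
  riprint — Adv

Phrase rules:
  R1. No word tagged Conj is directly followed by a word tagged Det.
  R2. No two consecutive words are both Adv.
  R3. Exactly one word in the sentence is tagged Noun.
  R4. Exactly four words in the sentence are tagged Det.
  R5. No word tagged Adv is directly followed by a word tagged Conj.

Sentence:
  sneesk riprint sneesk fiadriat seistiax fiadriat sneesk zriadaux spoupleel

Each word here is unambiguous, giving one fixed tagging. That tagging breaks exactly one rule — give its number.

Fixed tagging: Det Adv Det Adv Noun Adv Det Prep Conj.
Applying the rules: R1 ✓, R2 ✓, R3 ✓, R4 ✗, R5 ✓.
Only rule 4 fails.

4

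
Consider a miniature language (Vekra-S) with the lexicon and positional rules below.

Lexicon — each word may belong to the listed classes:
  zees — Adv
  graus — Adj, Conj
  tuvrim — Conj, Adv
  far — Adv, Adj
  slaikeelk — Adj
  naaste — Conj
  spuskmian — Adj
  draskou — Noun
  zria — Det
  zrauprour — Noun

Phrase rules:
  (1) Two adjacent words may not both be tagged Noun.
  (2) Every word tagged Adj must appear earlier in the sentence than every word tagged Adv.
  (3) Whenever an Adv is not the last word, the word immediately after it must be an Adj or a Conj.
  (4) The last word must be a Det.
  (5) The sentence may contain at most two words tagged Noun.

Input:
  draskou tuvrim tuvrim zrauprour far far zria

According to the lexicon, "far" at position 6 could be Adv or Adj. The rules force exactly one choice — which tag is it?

Adj

Candidates per position — 1:draskou {Noun}; 2:tuvrim {Conj,Adv}; 3:tuvrim {Conj,Adv}; 4:zrauprour {Noun}; 5:far {Adv,Adj}; 6:far {Adv,Adj}; 7:zria {Det}.
Position 3: tagging it Adv would leave rule 3 unsatisfiable, so it must be Conj.
Position 6: tagging it Adv would leave rule 3 unsatisfiable, so it must be Adj.
Position 2: tagging it Adv would leave rule 2 unsatisfiable, so it must be Conj.
Position 5: tagging it Adv would leave rule 2 unsatisfiable, so it must be Adj.
The unique satisfying tagging is: Noun Conj Conj Noun Adj Adj Det.
Checking: rule 1 ✓; rule 2 ✓; rule 3 ✓; rule 4 ✓; rule 5 ✓.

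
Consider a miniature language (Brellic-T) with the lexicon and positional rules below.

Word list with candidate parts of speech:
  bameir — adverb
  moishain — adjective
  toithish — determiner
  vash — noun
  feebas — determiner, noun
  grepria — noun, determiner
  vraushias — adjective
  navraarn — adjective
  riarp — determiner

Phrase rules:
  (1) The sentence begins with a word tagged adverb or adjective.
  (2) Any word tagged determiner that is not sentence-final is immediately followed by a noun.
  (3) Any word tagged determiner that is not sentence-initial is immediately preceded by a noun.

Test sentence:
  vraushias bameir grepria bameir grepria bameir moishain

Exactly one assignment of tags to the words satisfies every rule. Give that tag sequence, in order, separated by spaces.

Candidates per position — 1:vraushias {adjective}; 2:bameir {adverb}; 3:grepria {noun,determiner}; 4:bameir {adverb}; 5:grepria {noun,determiner}; 6:bameir {adverb}; 7:moishain {adjective}.
If word 3 were determiner, no tagging could satisfy rule 2; so word 3 is noun.
If word 5 were determiner, no tagging could satisfy rule 2; so word 5 is noun.
The unique satisfying tagging is: adjective adverb noun adverb noun adverb adjective.
Check: rule 1 ok; rule 2 ok; rule 3 ok.

adjective adverb noun adverb noun adverb adjective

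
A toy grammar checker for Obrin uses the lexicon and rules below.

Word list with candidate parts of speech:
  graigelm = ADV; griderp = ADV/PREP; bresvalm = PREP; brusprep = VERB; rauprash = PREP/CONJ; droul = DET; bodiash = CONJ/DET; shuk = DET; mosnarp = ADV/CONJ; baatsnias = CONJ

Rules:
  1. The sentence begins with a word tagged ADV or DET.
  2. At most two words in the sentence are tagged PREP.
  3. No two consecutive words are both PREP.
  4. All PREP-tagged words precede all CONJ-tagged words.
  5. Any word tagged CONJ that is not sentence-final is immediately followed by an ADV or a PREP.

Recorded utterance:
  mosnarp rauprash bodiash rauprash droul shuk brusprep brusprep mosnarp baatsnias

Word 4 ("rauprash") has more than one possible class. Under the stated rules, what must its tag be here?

Candidates per position — 1:mosnarp {ADV,CONJ}; 2:rauprash {PREP,CONJ}; 3:bodiash {CONJ,DET}; 4:rauprash {PREP,CONJ}; 5:droul {DET}; 6:shuk {DET}; 7:brusprep {VERB}; 8:brusprep {VERB}; 9:mosnarp {ADV,CONJ}; 10:baatsnias {CONJ}.
Position 1: CONJ is ruled out by rule 1; that leaves ADV.
Position 2: CONJ is ruled out by rule 5; that leaves PREP.
Position 4: CONJ is ruled out by rule 5; that leaves PREP.
Position 9: CONJ is ruled out by rule 5; that leaves ADV.
Position 3: CONJ is ruled out by rule 4; that leaves DET.
That leaves exactly one tagging: ADV PREP DET PREP DET DET VERB VERB ADV CONJ.
Checking: rule 1 holds; rule 2 holds; rule 3 holds; rule 4 holds; rule 5 holds.

PREP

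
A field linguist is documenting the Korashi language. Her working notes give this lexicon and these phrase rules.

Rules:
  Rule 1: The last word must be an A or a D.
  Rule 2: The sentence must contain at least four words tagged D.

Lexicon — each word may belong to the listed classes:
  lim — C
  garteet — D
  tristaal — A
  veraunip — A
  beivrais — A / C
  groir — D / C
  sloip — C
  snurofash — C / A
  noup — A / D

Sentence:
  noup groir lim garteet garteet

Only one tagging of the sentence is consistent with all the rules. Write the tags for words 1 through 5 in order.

Candidates per position — 1:noup {A,D}; 2:groir {D,C}; 3:lim {C}; 4:garteet {D}; 5:garteet {D}.
At position 1, choosing A makes rule 2 impossible to satisfy; hence D.
At position 2, choosing C makes rule 2 impossible to satisfy; hence D.
The unique satisfying tagging is: D D C D D.
Check: rule 1 ok; rule 2 ok.

D D C D D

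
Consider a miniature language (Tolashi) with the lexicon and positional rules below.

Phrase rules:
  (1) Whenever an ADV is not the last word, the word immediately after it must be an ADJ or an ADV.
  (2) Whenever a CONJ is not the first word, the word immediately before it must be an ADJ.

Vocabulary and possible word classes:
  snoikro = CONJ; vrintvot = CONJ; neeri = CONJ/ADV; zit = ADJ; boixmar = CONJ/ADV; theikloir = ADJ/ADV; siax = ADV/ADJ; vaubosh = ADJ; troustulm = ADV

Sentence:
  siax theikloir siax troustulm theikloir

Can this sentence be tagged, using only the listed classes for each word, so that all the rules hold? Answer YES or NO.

YES

Candidates per position — 1:siax {ADV,ADJ}; 2:theikloir {ADJ,ADV}; 3:siax {ADV,ADJ}; 4:troustulm {ADV}; 5:theikloir {ADJ,ADV}.
One satisfying assignment: ADJ ADJ ADJ ADV ADJ.
Checking: rule 1 ok; rule 2 ok.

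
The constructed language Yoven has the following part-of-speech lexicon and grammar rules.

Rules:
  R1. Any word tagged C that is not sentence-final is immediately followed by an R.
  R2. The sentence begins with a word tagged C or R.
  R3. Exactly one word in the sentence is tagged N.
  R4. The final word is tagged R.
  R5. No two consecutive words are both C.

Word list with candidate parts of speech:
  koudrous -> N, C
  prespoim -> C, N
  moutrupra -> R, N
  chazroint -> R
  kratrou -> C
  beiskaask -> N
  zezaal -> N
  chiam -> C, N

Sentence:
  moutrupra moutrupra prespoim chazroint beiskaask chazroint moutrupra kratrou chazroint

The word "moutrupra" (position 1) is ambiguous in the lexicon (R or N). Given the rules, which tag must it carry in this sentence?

R

Candidates per position — 1:moutrupra {R,N}; 2:moutrupra {R,N}; 3:prespoim {C,N}; 4:chazroint {R}; 5:beiskaask {N}; 6:chazroint {R}; 7:moutrupra {R,N}; 8:kratrou {C}; 9:chazroint {R}.
At position 1, choosing N makes rule 2 impossible to satisfy; hence R.
At position 2, choosing N makes rule 3 impossible to satisfy; hence R.
At position 3, choosing N makes rule 3 impossible to satisfy; hence C.
At position 7, choosing N makes rule 3 impossible to satisfy; hence R.
That leaves exactly one tagging: R R C R N R R C R.
Rule-by-rule: rule 1 holds; rule 2 holds; rule 3 holds; rule 4 holds; rule 5 holds.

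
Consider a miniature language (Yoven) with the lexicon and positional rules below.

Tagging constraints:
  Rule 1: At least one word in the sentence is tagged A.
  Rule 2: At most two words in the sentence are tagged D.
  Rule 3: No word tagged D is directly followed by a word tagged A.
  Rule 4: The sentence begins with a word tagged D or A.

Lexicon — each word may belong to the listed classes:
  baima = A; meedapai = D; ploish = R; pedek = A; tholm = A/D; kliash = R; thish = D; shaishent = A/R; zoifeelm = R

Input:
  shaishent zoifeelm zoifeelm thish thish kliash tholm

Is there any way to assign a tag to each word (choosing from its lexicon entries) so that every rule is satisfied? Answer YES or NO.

YES

Candidates per position — 1:shaishent {A,R}; 2:zoifeelm {R}; 3:zoifeelm {R}; 4:thish {D}; 5:thish {D}; 6:kliash {R}; 7:tholm {A,D}.
One satisfying assignment: A R R D D R A.
Verifying each rule — rule 1 satisfied; rule 2 satisfied; rule 3 satisfied; rule 4 satisfied.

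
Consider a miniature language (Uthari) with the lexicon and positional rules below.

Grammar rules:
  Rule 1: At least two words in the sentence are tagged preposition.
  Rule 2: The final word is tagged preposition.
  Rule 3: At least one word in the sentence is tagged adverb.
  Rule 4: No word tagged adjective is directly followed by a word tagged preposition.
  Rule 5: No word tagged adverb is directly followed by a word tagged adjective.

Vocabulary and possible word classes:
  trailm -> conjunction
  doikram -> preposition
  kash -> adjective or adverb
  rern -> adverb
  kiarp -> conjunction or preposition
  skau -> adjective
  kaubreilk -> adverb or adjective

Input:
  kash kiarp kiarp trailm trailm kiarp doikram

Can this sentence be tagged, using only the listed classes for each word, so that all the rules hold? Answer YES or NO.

Candidates per position — 1:kash {adjective,adverb}; 2:kiarp {conjunction,preposition}; 3:kiarp {conjunction,preposition}; 4:trailm {conjunction}; 5:trailm {conjunction}; 6:kiarp {conjunction,preposition}; 7:doikram {preposition}.
One satisfying assignment: adverb preposition preposition conjunction conjunction conjunction preposition.
Rule-by-rule: rule 1 ✓; rule 2 ✓; rule 3 ✓; rule 4 ✓; rule 5 ✓.

YES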